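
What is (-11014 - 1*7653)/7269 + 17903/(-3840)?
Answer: -22424243/3101440 ≈ -7.2303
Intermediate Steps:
(-11014 - 1*7653)/7269 + 17903/(-3840) = (-11014 - 7653)*(1/7269) + 17903*(-1/3840) = -18667*1/7269 - 17903/3840 = -18667/7269 - 17903/3840 = -22424243/3101440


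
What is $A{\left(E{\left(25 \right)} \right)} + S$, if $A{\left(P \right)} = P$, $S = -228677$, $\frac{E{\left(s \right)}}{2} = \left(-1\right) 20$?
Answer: $-228717$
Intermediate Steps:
$E{\left(s \right)} = -40$ ($E{\left(s \right)} = 2 \left(\left(-1\right) 20\right) = 2 \left(-20\right) = -40$)
$A{\left(E{\left(25 \right)} \right)} + S = -40 - 228677 = -228717$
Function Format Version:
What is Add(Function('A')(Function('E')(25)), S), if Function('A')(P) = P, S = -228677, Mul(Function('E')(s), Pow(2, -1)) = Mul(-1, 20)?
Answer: -228717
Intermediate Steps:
Function('E')(s) = -40 (Function('E')(s) = Mul(2, Mul(-1, 20)) = Mul(2, -20) = -40)
Add(Function('A')(Function('E')(25)), S) = Add(-40, -228677) = -228717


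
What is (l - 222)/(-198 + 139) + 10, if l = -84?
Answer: 896/59 ≈ 15.186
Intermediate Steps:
(l - 222)/(-198 + 139) + 10 = (-84 - 222)/(-198 + 139) + 10 = -306/(-59) + 10 = -306*(-1/59) + 10 = 306/59 + 10 = 896/59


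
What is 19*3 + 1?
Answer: 58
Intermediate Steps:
19*3 + 1 = 57 + 1 = 58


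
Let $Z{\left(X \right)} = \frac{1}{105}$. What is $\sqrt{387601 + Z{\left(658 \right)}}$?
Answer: $\frac{\sqrt{4273301130}}{105} \approx 622.58$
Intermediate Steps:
$Z{\left(X \right)} = \frac{1}{105}$
$\sqrt{387601 + Z{\left(658 \right)}} = \sqrt{387601 + \frac{1}{105}} = \sqrt{\frac{40698106}{105}} = \frac{\sqrt{4273301130}}{105}$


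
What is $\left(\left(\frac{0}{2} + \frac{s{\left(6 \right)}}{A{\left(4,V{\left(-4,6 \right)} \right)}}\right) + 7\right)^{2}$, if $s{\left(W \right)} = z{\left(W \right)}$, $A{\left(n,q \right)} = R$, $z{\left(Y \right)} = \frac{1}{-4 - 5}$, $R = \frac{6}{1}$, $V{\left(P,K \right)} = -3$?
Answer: $\frac{142129}{2916} \approx 48.741$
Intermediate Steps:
$R = 6$ ($R = 6 \cdot 1 = 6$)
$z{\left(Y \right)} = - \frac{1}{9}$ ($z{\left(Y \right)} = \frac{1}{-9} = - \frac{1}{9}$)
$A{\left(n,q \right)} = 6$
$s{\left(W \right)} = - \frac{1}{9}$
$\left(\left(\frac{0}{2} + \frac{s{\left(6 \right)}}{A{\left(4,V{\left(-4,6 \right)} \right)}}\right) + 7\right)^{2} = \left(\left(\frac{0}{2} - \frac{1}{9 \cdot 6}\right) + 7\right)^{2} = \left(\left(0 \cdot \frac{1}{2} - \frac{1}{54}\right) + 7\right)^{2} = \left(\left(0 - \frac{1}{54}\right) + 7\right)^{2} = \left(- \frac{1}{54} + 7\right)^{2} = \left(\frac{377}{54}\right)^{2} = \frac{142129}{2916}$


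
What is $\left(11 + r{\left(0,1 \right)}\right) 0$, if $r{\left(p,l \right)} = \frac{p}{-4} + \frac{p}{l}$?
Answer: $0$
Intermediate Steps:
$r{\left(p,l \right)} = - \frac{p}{4} + \frac{p}{l}$ ($r{\left(p,l \right)} = p \left(- \frac{1}{4}\right) + \frac{p}{l} = - \frac{p}{4} + \frac{p}{l}$)
$\left(11 + r{\left(0,1 \right)}\right) 0 = \left(11 + \left(\left(- \frac{1}{4}\right) 0 + \frac{0}{1}\right)\right) 0 = \left(11 + \left(0 + 0 \cdot 1\right)\right) 0 = \left(11 + \left(0 + 0\right)\right) 0 = \left(11 + 0\right) 0 = 11 \cdot 0 = 0$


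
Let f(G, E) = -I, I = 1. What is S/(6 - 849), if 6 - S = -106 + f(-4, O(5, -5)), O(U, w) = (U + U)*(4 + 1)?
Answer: -113/843 ≈ -0.13405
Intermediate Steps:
O(U, w) = 10*U (O(U, w) = (2*U)*5 = 10*U)
f(G, E) = -1 (f(G, E) = -1*1 = -1)
S = 113 (S = 6 - (-106 - 1) = 6 - 1*(-107) = 6 + 107 = 113)
S/(6 - 849) = 113/(6 - 849) = 113/(-843) = 113*(-1/843) = -113/843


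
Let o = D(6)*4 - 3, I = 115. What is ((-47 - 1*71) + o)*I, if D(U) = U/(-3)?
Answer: -14835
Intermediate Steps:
D(U) = -U/3 (D(U) = U*(-1/3) = -U/3)
o = -11 (o = -1/3*6*4 - 3 = -2*4 - 3 = -8 - 3 = -11)
((-47 - 1*71) + o)*I = ((-47 - 1*71) - 11)*115 = ((-47 - 71) - 11)*115 = (-118 - 11)*115 = -129*115 = -14835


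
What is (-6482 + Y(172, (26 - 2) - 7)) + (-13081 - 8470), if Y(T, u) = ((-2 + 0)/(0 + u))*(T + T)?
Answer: -477249/17 ≈ -28073.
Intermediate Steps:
Y(T, u) = -4*T/u (Y(T, u) = (-2/u)*(2*T) = -4*T/u)
(-6482 + Y(172, (26 - 2) - 7)) + (-13081 - 8470) = (-6482 - 4*172/((26 - 2) - 7)) + (-13081 - 8470) = (-6482 - 4*172/(24 - 7)) - 21551 = (-6482 - 4*172/17) - 21551 = (-6482 - 4*172*1/17) - 21551 = (-6482 - 688/17) - 21551 = -110882/17 - 21551 = -477249/17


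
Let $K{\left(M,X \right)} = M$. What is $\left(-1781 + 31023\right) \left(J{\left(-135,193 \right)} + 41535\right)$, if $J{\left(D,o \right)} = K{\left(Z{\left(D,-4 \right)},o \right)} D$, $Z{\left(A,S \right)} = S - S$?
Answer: $1214566470$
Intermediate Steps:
$Z{\left(A,S \right)} = 0$
$J{\left(D,o \right)} = 0$ ($J{\left(D,o \right)} = 0 D = 0$)
$\left(-1781 + 31023\right) \left(J{\left(-135,193 \right)} + 41535\right) = \left(-1781 + 31023\right) \left(0 + 41535\right) = 29242 \cdot 41535 = 1214566470$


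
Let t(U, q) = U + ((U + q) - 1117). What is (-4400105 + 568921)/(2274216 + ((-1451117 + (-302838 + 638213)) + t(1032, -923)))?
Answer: -1915592/579249 ≈ -3.3070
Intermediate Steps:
t(U, q) = -1117 + q + 2*U (t(U, q) = U + (-1117 + U + q) = -1117 + q + 2*U)
(-4400105 + 568921)/(2274216 + ((-1451117 + (-302838 + 638213)) + t(1032, -923))) = (-4400105 + 568921)/(2274216 + ((-1451117 + (-302838 + 638213)) + (-1117 - 923 + 2*1032))) = -3831184/(2274216 + ((-1451117 + 335375) + (-1117 - 923 + 2064))) = -3831184/(2274216 + (-1115742 + 24)) = -3831184/(2274216 - 1115718) = -3831184/1158498 = -3831184*1/1158498 = -1915592/579249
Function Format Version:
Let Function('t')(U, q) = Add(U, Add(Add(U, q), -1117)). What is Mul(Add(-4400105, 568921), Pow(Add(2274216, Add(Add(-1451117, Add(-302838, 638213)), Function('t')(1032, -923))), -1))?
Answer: Rational(-1915592, 579249) ≈ -3.3070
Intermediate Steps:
Function('t')(U, q) = Add(-1117, q, Mul(2, U)) (Function('t')(U, q) = Add(U, Add(-1117, U, q)) = Add(-1117, q, Mul(2, U)))
Mul(Add(-4400105, 568921), Pow(Add(2274216, Add(Add(-1451117, Add(-302838, 638213)), Function('t')(1032, -923))), -1)) = Mul(Add(-4400105, 568921), Pow(Add(2274216, Add(Add(-1451117, Add(-302838, 638213)), Add(-1117, -923, Mul(2, 1032)))), -1)) = Mul(-3831184, Pow(Add(2274216, Add(Add(-1451117, 335375), Add(-1117, -923, 2064))), -1)) = Mul(-3831184, Pow(Add(2274216, Add(-1115742, 24)), -1)) = Mul(-3831184, Pow(Add(2274216, -1115718), -1)) = Mul(-3831184, Pow(1158498, -1)) = Mul(-3831184, Rational(1, 1158498)) = Rational(-1915592, 579249)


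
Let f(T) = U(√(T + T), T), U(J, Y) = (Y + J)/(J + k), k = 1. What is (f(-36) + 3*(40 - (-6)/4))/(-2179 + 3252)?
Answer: 18249/156658 + 6*I*√2/2117 ≈ 0.11649 + 0.0040082*I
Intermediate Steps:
U(J, Y) = (J + Y)/(1 + J) (U(J, Y) = (Y + J)/(J + 1) = (J + Y)/(1 + J))
f(T) = (T + √2*√T)/(1 + √2*√T) (f(T) = (√(T + T) + T)/(1 + √(T + T)) = (√(2*T) + T)/(1 + √(2*T)) = (√2*√T + T)/(1 + √2*√T) = (T + √2*√T)/(1 + √2*√T))
(f(-36) + 3*(40 - (-6)/4))/(-2179 + 3252) = ((-36 + √2*√(-36))/(1 + √2*√(-36)) + 3*(40 - (-6)/4))/(-2179 + 3252) = ((-36 + √2*(6*I))/(1 + √2*(6*I)) + 3*(40 - (-6)/4))/1073 = ((-36 + 6*I*√2)/(1 + 6*I*√2) + 3*(40 - 1*(-3/2)))*(1/1073) = ((-36 + 6*I*√2)/(1 + 6*I*√2) + 3*(40 + 3/2))*(1/1073) = ((-36 + 6*I*√2)/(1 + 6*I*√2) + 3*(83/2))*(1/1073) = ((-36 + 6*I*√2)/(1 + 6*I*√2) + 249/2)*(1/1073) = (249/2 + (-36 + 6*I*√2)/(1 + 6*I*√2))*(1/1073) = 249/2146 + (-36 + 6*I*√2)/(1073*(1 + 6*I*√2))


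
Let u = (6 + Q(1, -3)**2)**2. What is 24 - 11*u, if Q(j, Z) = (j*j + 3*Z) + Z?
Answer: -177395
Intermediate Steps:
Q(j, Z) = j**2 + 4*Z (Q(j, Z) = (j**2 + 3*Z) + Z = j**2 + 4*Z)
u = 16129 (u = (6 + (1**2 + 4*(-3))**2)**2 = (6 + (1 - 12)**2)**2 = (6 + (-11)**2)**2 = (6 + 121)**2 = 127**2 = 16129)
24 - 11*u = 24 - 11*16129 = 24 - 177419 = -177395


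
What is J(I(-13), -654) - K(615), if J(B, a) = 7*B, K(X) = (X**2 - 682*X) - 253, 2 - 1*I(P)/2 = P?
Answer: 41668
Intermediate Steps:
I(P) = 4 - 2*P
K(X) = -253 + X**2 - 682*X
J(I(-13), -654) - K(615) = 7*(4 - 2*(-13)) - (-253 + 615**2 - 682*615) = 7*(4 + 26) - (-253 + 378225 - 419430) = 7*30 - 1*(-41458) = 210 + 41458 = 41668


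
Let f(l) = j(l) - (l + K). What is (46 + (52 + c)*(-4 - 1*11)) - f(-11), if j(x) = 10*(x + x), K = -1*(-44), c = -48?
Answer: 239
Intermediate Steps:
K = 44
j(x) = 20*x (j(x) = 10*(2*x) = 20*x)
f(l) = -44 + 19*l (f(l) = 20*l - (l + 44) = 20*l - (44 + l) = 20*l + (-44 - l) = -44 + 19*l)
(46 + (52 + c)*(-4 - 1*11)) - f(-11) = (46 + (52 - 48)*(-4 - 1*11)) - (-44 + 19*(-11)) = (46 + 4*(-4 - 11)) - (-44 - 209) = (46 + 4*(-15)) - 1*(-253) = (46 - 60) + 253 = -14 + 253 = 239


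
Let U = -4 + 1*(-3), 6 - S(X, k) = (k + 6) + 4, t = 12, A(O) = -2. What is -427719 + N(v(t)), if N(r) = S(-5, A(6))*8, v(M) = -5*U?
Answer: -427735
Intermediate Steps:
S(X, k) = -4 - k (S(X, k) = 6 - ((k + 6) + 4) = 6 - ((6 + k) + 4) = 6 - (10 + k) = 6 + (-10 - k) = -4 - k)
U = -7 (U = -4 - 3 = -7)
v(M) = 35 (v(M) = -5*(-7) = 35)
N(r) = -16 (N(r) = (-4 - 1*(-2))*8 = (-4 + 2)*8 = -2*8 = -16)
-427719 + N(v(t)) = -427719 - 16 = -427735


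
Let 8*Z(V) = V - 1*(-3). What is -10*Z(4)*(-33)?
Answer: 1155/4 ≈ 288.75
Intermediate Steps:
Z(V) = 3/8 + V/8 (Z(V) = (V - 1*(-3))/8 = (V + 3)/8 = (3 + V)/8 = 3/8 + V/8)
-10*Z(4)*(-33) = -10*(3/8 + (⅛)*4)*(-33) = -10*(3/8 + ½)*(-33) = -10*7/8*(-33) = -35/4*(-33) = 1155/4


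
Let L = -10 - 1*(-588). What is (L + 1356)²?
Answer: 3740356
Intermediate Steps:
L = 578 (L = -10 + 588 = 578)
(L + 1356)² = (578 + 1356)² = 1934² = 3740356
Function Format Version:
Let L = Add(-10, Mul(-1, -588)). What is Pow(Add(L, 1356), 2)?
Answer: 3740356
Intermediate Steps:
L = 578 (L = Add(-10, 588) = 578)
Pow(Add(L, 1356), 2) = Pow(Add(578, 1356), 2) = Pow(1934, 2) = 3740356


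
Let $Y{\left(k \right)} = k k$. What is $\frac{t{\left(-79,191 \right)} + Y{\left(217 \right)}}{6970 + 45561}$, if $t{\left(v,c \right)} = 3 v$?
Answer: $\frac{46852}{52531} \approx 0.89189$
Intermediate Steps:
$Y{\left(k \right)} = k^{2}$
$\frac{t{\left(-79,191 \right)} + Y{\left(217 \right)}}{6970 + 45561} = \frac{3 \left(-79\right) + 217^{2}}{6970 + 45561} = \frac{-237 + 47089}{52531} = 46852 \cdot \frac{1}{52531} = \frac{46852}{52531}$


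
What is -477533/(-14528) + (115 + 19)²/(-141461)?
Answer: 67291430945/2055145408 ≈ 32.743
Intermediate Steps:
-477533/(-14528) + (115 + 19)²/(-141461) = -477533*(-1/14528) + 134²*(-1/141461) = 477533/14528 + 17956*(-1/141461) = 477533/14528 - 17956/141461 = 67291430945/2055145408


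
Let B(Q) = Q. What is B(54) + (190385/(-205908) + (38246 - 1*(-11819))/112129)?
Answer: 1235727043483/23088258132 ≈ 53.522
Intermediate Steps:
B(54) + (190385/(-205908) + (38246 - 1*(-11819))/112129) = 54 + (190385/(-205908) + (38246 - 1*(-11819))/112129) = 54 + (190385*(-1/205908) + (38246 + 11819)*(1/112129)) = 54 + (-190385/205908 + 50065*(1/112129)) = 54 + (-190385/205908 + 50065/112129) = 54 - 11038895645/23088258132 = 1235727043483/23088258132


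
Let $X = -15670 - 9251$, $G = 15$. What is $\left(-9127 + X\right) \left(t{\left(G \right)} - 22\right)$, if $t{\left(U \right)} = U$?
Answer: $238336$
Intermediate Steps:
$X = -24921$
$\left(-9127 + X\right) \left(t{\left(G \right)} - 22\right) = \left(-9127 - 24921\right) \left(15 - 22\right) = \left(-34048\right) \left(-7\right) = 238336$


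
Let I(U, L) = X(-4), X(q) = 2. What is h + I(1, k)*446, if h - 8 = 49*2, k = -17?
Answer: 998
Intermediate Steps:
I(U, L) = 2
h = 106 (h = 8 + 49*2 = 8 + 98 = 106)
h + I(1, k)*446 = 106 + 2*446 = 106 + 892 = 998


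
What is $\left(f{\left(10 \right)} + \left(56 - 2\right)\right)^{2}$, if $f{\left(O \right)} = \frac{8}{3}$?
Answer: $\frac{28900}{9} \approx 3211.1$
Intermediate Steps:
$f{\left(O \right)} = \frac{8}{3}$ ($f{\left(O \right)} = 8 \cdot \frac{1}{3} = \frac{8}{3}$)
$\left(f{\left(10 \right)} + \left(56 - 2\right)\right)^{2} = \left(\frac{8}{3} + \left(56 - 2\right)\right)^{2} = \left(\frac{8}{3} + 54\right)^{2} = \left(\frac{170}{3}\right)^{2} = \frac{28900}{9}$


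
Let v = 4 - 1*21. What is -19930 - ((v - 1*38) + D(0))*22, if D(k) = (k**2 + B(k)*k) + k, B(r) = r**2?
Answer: -18720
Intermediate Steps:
v = -17 (v = 4 - 21 = -17)
D(k) = k + k**2 + k**3 (D(k) = (k**2 + k**2*k) + k = (k**2 + k**3) + k = k + k**2 + k**3)
-19930 - ((v - 1*38) + D(0))*22 = -19930 - ((-17 - 1*38) + 0*(1 + 0 + 0**2))*22 = -19930 - ((-17 - 38) + 0*(1 + 0 + 0))*22 = -19930 - (-55 + 0*1)*22 = -19930 - (-55 + 0)*22 = -19930 - (-55)*22 = -19930 - 1*(-1210) = -19930 + 1210 = -18720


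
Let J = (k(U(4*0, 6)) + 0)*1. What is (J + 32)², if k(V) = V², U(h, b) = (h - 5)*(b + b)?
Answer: 13191424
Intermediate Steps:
U(h, b) = 2*b*(-5 + h) (U(h, b) = (-5 + h)*(2*b) = 2*b*(-5 + h))
J = 3600 (J = ((2*6*(-5 + 4*0))² + 0)*1 = ((2*6*(-5 + 0))² + 0)*1 = ((2*6*(-5))² + 0)*1 = ((-60)² + 0)*1 = (3600 + 0)*1 = 3600*1 = 3600)
(J + 32)² = (3600 + 32)² = 3632² = 13191424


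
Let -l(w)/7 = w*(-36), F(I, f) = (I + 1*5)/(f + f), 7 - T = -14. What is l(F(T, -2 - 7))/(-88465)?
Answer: 28/6805 ≈ 0.0041146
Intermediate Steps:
T = 21 (T = 7 - 1*(-14) = 7 + 14 = 21)
F(I, f) = (5 + I)/(2*f) (F(I, f) = (I + 5)/((2*f)) = (5 + I)*(1/(2*f)) = (5 + I)/(2*f))
l(w) = 252*w (l(w) = -7*w*(-36) = -(-252)*w = 252*w)
l(F(T, -2 - 7))/(-88465) = (252*((5 + 21)/(2*(-2 - 7))))/(-88465) = (252*((½)*26/(-9)))*(-1/88465) = (252*((½)*(-⅑)*26))*(-1/88465) = (252*(-13/9))*(-1/88465) = -364*(-1/88465) = 28/6805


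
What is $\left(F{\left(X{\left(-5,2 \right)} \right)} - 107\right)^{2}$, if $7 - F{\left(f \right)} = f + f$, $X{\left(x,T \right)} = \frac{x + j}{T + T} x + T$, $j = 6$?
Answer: $\frac{41209}{4} \approx 10302.0$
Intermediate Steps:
$X{\left(x,T \right)} = T + \frac{x \left(6 + x\right)}{2 T}$ ($X{\left(x,T \right)} = \frac{x + 6}{T + T} x + T = \frac{6 + x}{2 T} x + T = \frac{x \left(6 + x\right)}{2 T} + T = T + \frac{x \left(6 + x\right)}{2 T}$)
$F{\left(f \right)} = 7 - 2 f$ ($F{\left(f \right)} = 7 - \left(f + f\right) = 7 - 2 f$)
$\left(F{\left(X{\left(-5,2 \right)} \right)} - 107\right)^{2} = \left(\left(7 - 2 \frac{2^{2} + \frac{\left(-5\right)^{2}}{2} + 3 \left(-5\right)}{2}\right) - 107\right)^{2} = \left(\left(7 - 2 \frac{4 + \frac{1}{2} \cdot 25 - 15}{2}\right) - 107\right)^{2} = \left(\left(7 - 2 \frac{4 + \frac{25}{2} - 15}{2}\right) - 107\right)^{2} = \left(\left(7 - 2 \cdot \frac{1}{2} \cdot \frac{3}{2}\right) - 107\right)^{2} = \left(\left(7 - \frac{3}{2}\right) - 107\right)^{2} = \left(\frac{11}{2} - 107\right)^{2} = \left(- \frac{203}{2}\right)^{2} = \frac{41209}{4}$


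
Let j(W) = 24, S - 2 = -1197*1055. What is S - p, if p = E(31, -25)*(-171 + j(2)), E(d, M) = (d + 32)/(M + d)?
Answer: -2522579/2 ≈ -1.2613e+6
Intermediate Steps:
E(d, M) = (32 + d)/(M + d)
S = -1262833 (S = 2 - 1197*1055 = 2 - 1262835 = -1262833)
p = -3087/2 (p = ((32 + 31)/(-25 + 31))*(-171 + 24) = (63/6)*(-147) = ((1/6)*63)*(-147) = (21/2)*(-147) = -3087/2 ≈ -1543.5)
S - p = -1262833 - 1*(-3087/2) = -1262833 + 3087/2 = -2522579/2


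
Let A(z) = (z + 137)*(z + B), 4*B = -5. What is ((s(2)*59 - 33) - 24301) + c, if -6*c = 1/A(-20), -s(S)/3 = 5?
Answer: -752408863/29835 ≈ -25219.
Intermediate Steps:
B = -5/4 (B = (¼)*(-5) = -5/4 ≈ -1.2500)
s(S) = -15 (s(S) = -3*5 = -15)
A(z) = (137 + z)*(-5/4 + z) (A(z) = (z + 137)*(z - 5/4) = (137 + z)*(-5/4 + z))
c = 2/29835 (c = -1/(6*(-685/4 + (-20)² + (543/4)*(-20))) = -1/(6*(-685/4 + 400 - 2715)) = -1/(6*(-9945/4)) = -⅙*(-4/9945) = 2/29835 ≈ 6.7035e-5)
((s(2)*59 - 33) - 24301) + c = ((-15*59 - 33) - 24301) + 2/29835 = ((-885 - 33) - 24301) + 2/29835 = (-918 - 24301) + 2/29835 = -25219 + 2/29835 = -752408863/29835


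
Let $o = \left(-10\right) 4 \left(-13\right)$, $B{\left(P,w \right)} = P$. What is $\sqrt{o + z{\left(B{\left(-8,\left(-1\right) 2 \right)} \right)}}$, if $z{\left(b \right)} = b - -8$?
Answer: $2 \sqrt{130} \approx 22.803$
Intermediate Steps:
$z{\left(b \right)} = 8 + b$ ($z{\left(b \right)} = b + 8 = 8 + b$)
$o = 520$ ($o = \left(-40\right) \left(-13\right) = 520$)
$\sqrt{o + z{\left(B{\left(-8,\left(-1\right) 2 \right)} \right)}} = \sqrt{520 + \left(8 - 8\right)} = \sqrt{520 + 0} = \sqrt{520} = 2 \sqrt{130}$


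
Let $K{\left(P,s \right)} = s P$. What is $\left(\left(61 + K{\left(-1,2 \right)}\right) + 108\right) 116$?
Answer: $19372$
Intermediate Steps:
$K{\left(P,s \right)} = P s$
$\left(\left(61 + K{\left(-1,2 \right)}\right) + 108\right) 116 = \left(\left(61 - 2\right) + 108\right) 116 = \left(59 + 108\right) 116 = 167 \cdot 116 = 19372$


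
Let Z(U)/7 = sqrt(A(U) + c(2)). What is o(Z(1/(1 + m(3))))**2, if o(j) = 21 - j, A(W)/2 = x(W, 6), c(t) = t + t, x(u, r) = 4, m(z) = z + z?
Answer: 1029 - 588*sqrt(3) ≈ 10.554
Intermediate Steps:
m(z) = 2*z
c(t) = 2*t
A(W) = 8 (A(W) = 2*4 = 8)
Z(U) = 14*sqrt(3) (Z(U) = 7*sqrt(8 + 2*2) = 7*sqrt(8 + 4) = 7*sqrt(12) = 7*(2*sqrt(3)) = 14*sqrt(3))
o(Z(1/(1 + m(3))))**2 = (21 - 14*sqrt(3))**2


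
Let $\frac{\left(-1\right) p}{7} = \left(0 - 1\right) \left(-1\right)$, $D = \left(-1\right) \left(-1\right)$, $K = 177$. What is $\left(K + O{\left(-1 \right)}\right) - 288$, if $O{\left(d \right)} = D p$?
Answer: $-118$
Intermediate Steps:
$D = 1$
$p = -7$ ($p = - 7 \left(0 - 1\right) \left(-1\right) = - 7 \left(\left(-1\right) \left(-1\right)\right) = \left(-7\right) 1 = -7$)
$O{\left(d \right)} = -7$ ($O{\left(d \right)} = 1 \left(-7\right) = -7$)
$\left(K + O{\left(-1 \right)}\right) - 288 = \left(177 - 7\right) - 288 = 170 - 288 = -118$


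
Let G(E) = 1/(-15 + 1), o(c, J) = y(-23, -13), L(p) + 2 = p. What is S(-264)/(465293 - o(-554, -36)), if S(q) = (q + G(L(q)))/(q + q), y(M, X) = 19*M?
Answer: 3697/3442676160 ≈ 1.0739e-6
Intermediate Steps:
L(p) = -2 + p
o(c, J) = -437 (o(c, J) = 19*(-23) = -437)
G(E) = -1/14 (G(E) = 1/(-14) = -1/14)
S(q) = (-1/14 + q)/(2*q) (S(q) = (q - 1/14)/(q + q) = (-1/14 + q)/((2*q)) = (-1/14 + q)*(1/(2*q)) = (-1/14 + q)/(2*q))
S(-264)/(465293 - o(-554, -36)) = ((1/28)*(-1 + 14*(-264))/(-264))/(465293 - 1*(-437)) = ((1/28)*(-1/264)*(-1 - 3696))/(465293 + 437) = ((1/28)*(-1/264)*(-3697))/465730 = (3697/7392)*(1/465730) = 3697/3442676160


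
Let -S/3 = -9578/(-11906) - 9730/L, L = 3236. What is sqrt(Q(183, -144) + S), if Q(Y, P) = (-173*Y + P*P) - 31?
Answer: I*sqrt(1015639327203433198)/9631954 ≈ 104.63*I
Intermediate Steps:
Q(Y, P) = -31 + P**2 - 173*Y (Q(Y, P) = (-173*Y + P**2) - 31 = (P**2 - 173*Y) - 31 = -31 + P**2 - 173*Y)
S = 63638229/9631954 (S = -3*(-9578/(-11906) - 9730/3236) = -3*(-9578*(-1/11906) - 9730*1/3236) = -3*(4789/5953 - 4865/1618) = -3*(-21212743/9631954) = 63638229/9631954 ≈ 6.6070)
sqrt(Q(183, -144) + S) = sqrt((-31 + (-144)**2 - 173*183) + 63638229/9631954) = sqrt((-31 + 20736 - 31659) + 63638229/9631954) = sqrt(-10954 + 63638229/9631954) = sqrt(-105444785887/9631954) = I*sqrt(1015639327203433198)/9631954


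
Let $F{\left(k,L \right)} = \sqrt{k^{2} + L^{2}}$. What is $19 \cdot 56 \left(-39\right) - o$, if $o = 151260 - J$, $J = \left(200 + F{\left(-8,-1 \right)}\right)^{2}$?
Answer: $-152691 + 400 \sqrt{65} \approx -1.4947 \cdot 10^{5}$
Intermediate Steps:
$F{\left(k,L \right)} = \sqrt{L^{2} + k^{2}}$
$J = \left(200 + \sqrt{65}\right)^{2}$ ($J = \left(200 + \sqrt{\left(-1\right)^{2} + \left(-8\right)^{2}}\right)^{2} = \left(200 + \sqrt{1 + 64}\right)^{2} = \left(200 + \sqrt{65}\right)^{2} \approx 43290.0$)
$o = 151260 - \left(200 + \sqrt{65}\right)^{2} \approx 1.0797 \cdot 10^{5}$
$19 \cdot 56 \left(-39\right) - o = 19 \cdot 56 \left(-39\right) - \left(111195 - 400 \sqrt{65}\right) = 1064 \left(-39\right) - \left(111195 - 400 \sqrt{65}\right) = -41496 - \left(111195 - 400 \sqrt{65}\right) = -152691 + 400 \sqrt{65}$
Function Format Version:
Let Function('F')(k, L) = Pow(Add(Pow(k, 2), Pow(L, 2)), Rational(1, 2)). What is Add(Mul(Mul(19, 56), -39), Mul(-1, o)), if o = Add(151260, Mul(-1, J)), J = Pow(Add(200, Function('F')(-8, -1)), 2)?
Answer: Add(-152691, Mul(400, Pow(65, Rational(1, 2)))) ≈ -1.4947e+5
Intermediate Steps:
Function('F')(k, L) = Pow(Add(Pow(L, 2), Pow(k, 2)), Rational(1, 2))
J = Pow(Add(200, Pow(65, Rational(1, 2))), 2) (J = Pow(Add(200, Pow(Add(Pow(-1, 2), Pow(-8, 2)), Rational(1, 2))), 2) = Pow(Add(200, Pow(Add(1, 64), Rational(1, 2))), 2) = Pow(Add(200, Pow(65, Rational(1, 2))), 2) ≈ 43290.)
o = Add(151260, Mul(-1, Pow(Add(200, Pow(65, Rational(1, 2))), 2))) ≈ 1.0797e+5
Add(Mul(Mul(19, 56), -39), Mul(-1, o)) = Add(Mul(Mul(19, 56), -39), Mul(-1, Add(111195, Mul(-400, Pow(65, Rational(1, 2)))))) = Add(Mul(1064, -39), Add(-111195, Mul(400, Pow(65, Rational(1, 2))))) = Add(-41496, Add(-111195, Mul(400, Pow(65, Rational(1, 2))))) = Add(-152691, Mul(400, Pow(65, Rational(1, 2))))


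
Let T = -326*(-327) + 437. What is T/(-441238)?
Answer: -107039/441238 ≈ -0.24259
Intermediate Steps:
T = 107039 (T = 106602 + 437 = 107039)
T/(-441238) = 107039/(-441238) = 107039*(-1/441238) = -107039/441238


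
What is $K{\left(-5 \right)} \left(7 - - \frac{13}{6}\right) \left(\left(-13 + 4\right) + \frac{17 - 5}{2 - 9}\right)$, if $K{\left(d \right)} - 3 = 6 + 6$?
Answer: $- \frac{20625}{14} \approx -1473.2$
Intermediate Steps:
$K{\left(d \right)} = 15$ ($K{\left(d \right)} = 3 + \left(6 + 6\right) = 3 + 12 = 15$)
$K{\left(-5 \right)} \left(7 - - \frac{13}{6}\right) \left(\left(-13 + 4\right) + \frac{17 - 5}{2 - 9}\right) = 15 \left(7 - - \frac{13}{6}\right) \left(\left(-13 + 4\right) + \frac{17 - 5}{2 - 9}\right) = 15 \left(7 - - \frac{13}{6}\right) \left(-9 + \frac{12}{-7}\right) = 15 \left(7 + \left(2 + \frac{1}{6}\right)\right) \left(-9 + 12 \left(- \frac{1}{7}\right)\right) = 15 \left(7 + \frac{13}{6}\right) \left(-9 - \frac{12}{7}\right) = 15 \cdot \frac{55}{6} \left(- \frac{75}{7}\right) = \frac{275}{2} \left(- \frac{75}{7}\right) = - \frac{20625}{14}$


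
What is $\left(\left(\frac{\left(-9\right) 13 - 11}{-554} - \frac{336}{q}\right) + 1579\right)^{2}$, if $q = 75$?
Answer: $\frac{118922318332801}{47955625} \approx 2.4798 \cdot 10^{6}$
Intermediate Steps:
$\left(\left(\frac{\left(-9\right) 13 - 11}{-554} - \frac{336}{q}\right) + 1579\right)^{2} = \left(\left(\frac{\left(-9\right) 13 - 11}{-554} - \frac{336}{75}\right) + 1579\right)^{2} = \left(\left(\left(-117 - 11\right) \left(- \frac{1}{554}\right) - \frac{112}{25}\right) + 1579\right)^{2} = \left(\left(\left(-128\right) \left(- \frac{1}{554}\right) - \frac{112}{25}\right) + 1579\right)^{2} = \left(\left(\frac{64}{277} - \frac{112}{25}\right) + 1579\right)^{2} = \left(- \frac{29424}{6925} + 1579\right)^{2} = \left(\frac{10905151}{6925}\right)^{2} = \frac{118922318332801}{47955625}$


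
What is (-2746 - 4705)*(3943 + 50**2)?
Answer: -48006793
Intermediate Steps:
(-2746 - 4705)*(3943 + 50**2) = -7451*(3943 + 2500) = -7451*6443 = -48006793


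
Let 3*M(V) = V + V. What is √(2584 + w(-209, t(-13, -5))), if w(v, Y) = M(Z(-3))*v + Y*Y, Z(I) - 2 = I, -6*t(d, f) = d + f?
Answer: √24591/3 ≈ 52.272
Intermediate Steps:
t(d, f) = -d/6 - f/6 (t(d, f) = -(d + f)/6 = -d/6 - f/6)
Z(I) = 2 + I
M(V) = 2*V/3 (M(V) = (V + V)/3 = (2*V)/3 = 2*V/3)
w(v, Y) = Y² - 2*v/3 (w(v, Y) = (2*(2 - 3)/3)*v + Y*Y = ((⅔)*(-1))*v + Y² = -2*v/3 + Y² = Y² - 2*v/3)
√(2584 + w(-209, t(-13, -5))) = √(2584 + ((-⅙*(-13) - ⅙*(-5))² - ⅔*(-209))) = √(2584 + ((13/6 + ⅚)² + 418/3)) = √(2584 + (3² + 418/3)) = √(2584 + (9 + 418/3)) = √(2584 + 445/3) = √(8197/3) = √24591/3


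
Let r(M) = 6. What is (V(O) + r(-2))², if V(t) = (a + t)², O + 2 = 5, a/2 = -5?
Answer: 3025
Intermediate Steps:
a = -10 (a = 2*(-5) = -10)
O = 3 (O = -2 + 5 = 3)
V(t) = (-10 + t)²
(V(O) + r(-2))² = ((-10 + 3)² + 6)² = ((-7)² + 6)² = (49 + 6)² = 55² = 3025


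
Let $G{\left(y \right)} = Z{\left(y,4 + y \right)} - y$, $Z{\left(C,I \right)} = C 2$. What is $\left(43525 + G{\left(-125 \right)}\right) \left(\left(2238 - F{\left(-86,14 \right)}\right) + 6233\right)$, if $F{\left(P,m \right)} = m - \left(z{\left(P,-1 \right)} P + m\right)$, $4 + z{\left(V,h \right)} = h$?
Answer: $386303400$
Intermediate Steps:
$z{\left(V,h \right)} = -4 + h$
$Z{\left(C,I \right)} = 2 C$
$F{\left(P,m \right)} = 5 P$ ($F{\left(P,m \right)} = m - \left(\left(-4 - 1\right) P + m\right) = m - \left(- 5 P + m\right) = m - \left(m - 5 P\right) = m + \left(- m + 5 P\right) = 5 P$)
$G{\left(y \right)} = y$ ($G{\left(y \right)} = 2 y - y = y$)
$\left(43525 + G{\left(-125 \right)}\right) \left(\left(2238 - F{\left(-86,14 \right)}\right) + 6233\right) = \left(43525 - 125\right) \left(\left(2238 - 5 \left(-86\right)\right) + 6233\right) = 43400 \left(\left(2238 - -430\right) + 6233\right) = 43400 \left(\left(2238 + 430\right) + 6233\right) = 43400 \left(2668 + 6233\right) = 43400 \cdot 8901 = 386303400$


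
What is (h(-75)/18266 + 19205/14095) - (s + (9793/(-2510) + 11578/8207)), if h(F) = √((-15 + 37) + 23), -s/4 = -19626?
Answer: -4558518258522101/58070187830 + 3*√5/18266 ≈ -78500.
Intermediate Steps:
s = 78504 (s = -4*(-19626) = 78504)
h(F) = 3*√5 (h(F) = √(22 + 23) = √45 = 3*√5)
(h(-75)/18266 + 19205/14095) - (s + (9793/(-2510) + 11578/8207)) = ((3*√5)/18266 + 19205/14095) - (78504 + (9793/(-2510) + 11578/8207)) = ((3*√5)*(1/18266) + 19205*(1/14095)) - (78504 + (9793*(-1/2510) + 11578*(1/8207))) = (3*√5/18266 + 3841/2819) - (78504 + (-9793/2510 + 11578/8207)) = (3841/2819 + 3*√5/18266) - (78504 - 51310371/20599570) = (3841/2819 + 3*√5/18266) - 1*1617097332909/20599570 = (3841/2819 + 3*√5/18266) - 1617097332909/20599570 = -4558518258522101/58070187830 + 3*√5/18266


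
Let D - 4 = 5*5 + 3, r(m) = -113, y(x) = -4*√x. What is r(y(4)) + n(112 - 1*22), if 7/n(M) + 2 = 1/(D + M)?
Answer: -28313/243 ≈ -116.51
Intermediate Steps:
D = 32 (D = 4 + (5*5 + 3) = 4 + (25 + 3) = 4 + 28 = 32)
n(M) = 7/(-2 + 1/(32 + M))
r(y(4)) + n(112 - 1*22) = -113 + 7*(-32 - (112 - 1*22))/(63 + 2*(112 - 1*22)) = -113 + 7*(-32 - (112 - 22))/(63 + 2*(112 - 22)) = -113 + 7*(-32 - 1*90)/(63 + 2*90) = -113 + 7*(-32 - 90)/(63 + 180) = -113 + 7*(-122)/243 = -113 + 7*(1/243)*(-122) = -113 - 854/243 = -28313/243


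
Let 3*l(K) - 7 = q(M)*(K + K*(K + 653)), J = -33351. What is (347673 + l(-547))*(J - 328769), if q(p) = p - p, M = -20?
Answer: -377700575120/3 ≈ -1.2590e+11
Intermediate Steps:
q(p) = 0
l(K) = 7/3 (l(K) = 7/3 + (0*(K + K*(K + 653)))/3 = 7/3 + (0*(K + K*(653 + K)))/3 = 7/3 + (⅓)*0 = 7/3 + 0 = 7/3)
(347673 + l(-547))*(J - 328769) = (347673 + 7/3)*(-33351 - 328769) = (1043026/3)*(-362120) = -377700575120/3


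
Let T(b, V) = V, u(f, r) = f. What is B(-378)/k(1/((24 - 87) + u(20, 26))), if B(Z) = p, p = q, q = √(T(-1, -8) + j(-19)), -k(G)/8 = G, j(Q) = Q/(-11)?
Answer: 43*I*√759/88 ≈ 13.462*I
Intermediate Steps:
j(Q) = -Q/11 (j(Q) = Q*(-1/11) = -Q/11)
k(G) = -8*G
q = I*√759/11 (q = √(-8 - 1/11*(-19)) = √(-8 + 19/11) = √(-69/11) = I*√759/11 ≈ 2.5045*I)
p = I*√759/11 ≈ 2.5045*I
B(Z) = I*√759/11
B(-378)/k(1/((24 - 87) + u(20, 26))) = (I*√759/11)/((-8/((24 - 87) + 20))) = (I*√759/11)/((-8/(-63 + 20))) = (I*√759/11)/((-8/(-43))) = (I*√759/11)/((-8*(-1/43))) = (I*√759/11)/(8/43) = (I*√759/11)*(43/8) = 43*I*√759/88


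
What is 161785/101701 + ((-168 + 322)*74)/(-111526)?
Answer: 8442124657/5671152863 ≈ 1.4886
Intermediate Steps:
161785/101701 + ((-168 + 322)*74)/(-111526) = 161785*(1/101701) + (154*74)*(-1/111526) = 161785/101701 + 11396*(-1/111526) = 161785/101701 - 5698/55763 = 8442124657/5671152863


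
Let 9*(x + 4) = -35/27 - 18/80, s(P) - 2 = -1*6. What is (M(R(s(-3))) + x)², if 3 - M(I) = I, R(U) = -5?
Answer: 1386594169/94478400 ≈ 14.676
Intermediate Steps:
s(P) = -4 (s(P) = 2 - 1*6 = 2 - 6 = -4)
M(I) = 3 - I
x = -40523/9720 (x = -4 + (-35/27 - 18/80)/9 = -4 + (-35*1/27 - 18*1/80)/9 = -4 + (-35/27 - 9/40)/9 = -4 + (⅑)*(-1643/1080) = -4 - 1643/9720 = -40523/9720 ≈ -4.1690)
(M(R(s(-3))) + x)² = ((3 - 1*(-5)) - 40523/9720)² = ((3 + 5) - 40523/9720)² = (8 - 40523/9720)² = (37237/9720)² = 1386594169/94478400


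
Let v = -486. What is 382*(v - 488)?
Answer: -372068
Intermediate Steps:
382*(v - 488) = 382*(-486 - 488) = 382*(-974) = -372068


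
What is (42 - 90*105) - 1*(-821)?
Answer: -8587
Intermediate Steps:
(42 - 90*105) - 1*(-821) = (42 - 9450) + 821 = -9408 + 821 = -8587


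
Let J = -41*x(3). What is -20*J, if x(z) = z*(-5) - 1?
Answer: -13120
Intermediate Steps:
x(z) = -1 - 5*z (x(z) = -5*z - 1 = -1 - 5*z)
J = 656 (J = -41*(-1 - 5*3) = -41*(-1 - 15) = -41*(-16) = 656)
-20*J = -20*656 = -13120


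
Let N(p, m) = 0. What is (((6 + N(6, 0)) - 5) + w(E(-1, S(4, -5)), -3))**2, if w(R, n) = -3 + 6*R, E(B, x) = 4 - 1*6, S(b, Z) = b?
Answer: 196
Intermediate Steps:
E(B, x) = -2 (E(B, x) = 4 - 6 = -2)
(((6 + N(6, 0)) - 5) + w(E(-1, S(4, -5)), -3))**2 = (((6 + 0) - 5) + (-3 + 6*(-2)))**2 = ((6 - 5) + (-3 - 12))**2 = (1 - 15)**2 = (-14)**2 = 196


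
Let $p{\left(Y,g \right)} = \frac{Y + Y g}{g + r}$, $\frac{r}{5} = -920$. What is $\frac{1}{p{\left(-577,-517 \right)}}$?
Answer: $- \frac{119}{6924} \approx -0.017187$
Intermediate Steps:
$r = -4600$ ($r = 5 \left(-920\right) = -4600$)
$p{\left(Y,g \right)} = \frac{Y + Y g}{-4600 + g}$ ($p{\left(Y,g \right)} = \frac{Y + Y g}{g - 4600} = \frac{Y + Y g}{-4600 + g}$)
$\frac{1}{p{\left(-577,-517 \right)}} = \frac{1}{\left(-577\right) \frac{1}{-4600 - 517} \left(1 - 517\right)} = \frac{1}{\left(-577\right) \frac{1}{-5117} \left(-516\right)} = \frac{1}{\left(-577\right) \left(- \frac{1}{5117}\right) \left(-516\right)} = \frac{1}{- \frac{6924}{119}} = - \frac{119}{6924}$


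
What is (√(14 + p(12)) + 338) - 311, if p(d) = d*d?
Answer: 27 + √158 ≈ 39.570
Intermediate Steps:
p(d) = d²
(√(14 + p(12)) + 338) - 311 = (√(14 + 12²) + 338) - 311 = (√(14 + 144) + 338) - 311 = (√158 + 338) - 311 = (338 + √158) - 311 = 27 + √158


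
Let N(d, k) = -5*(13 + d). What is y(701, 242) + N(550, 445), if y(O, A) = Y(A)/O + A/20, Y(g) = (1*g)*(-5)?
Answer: -19660429/7010 ≈ -2804.6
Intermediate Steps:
Y(g) = -5*g (Y(g) = g*(-5) = -5*g)
N(d, k) = -65 - 5*d
y(O, A) = A/20 - 5*A/O (y(O, A) = (-5*A)/O + A/20 = -5*A/O + A*(1/20) = -5*A/O + A/20 = A/20 - 5*A/O)
y(701, 242) + N(550, 445) = (1/20)*242*(-100 + 701)/701 + (-65 - 5*550) = (1/20)*242*(1/701)*601 + (-65 - 2750) = 72721/7010 - 2815 = -19660429/7010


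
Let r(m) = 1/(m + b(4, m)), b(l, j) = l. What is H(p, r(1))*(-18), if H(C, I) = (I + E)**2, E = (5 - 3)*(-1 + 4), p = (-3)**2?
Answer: -17298/25 ≈ -691.92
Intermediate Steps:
p = 9
r(m) = 1/(4 + m) (r(m) = 1/(m + 4) = 1/(4 + m))
E = 6 (E = 2*3 = 6)
H(C, I) = (6 + I)**2 (H(C, I) = (I + 6)**2 = (6 + I)**2)
H(p, r(1))*(-18) = (6 + 1/(4 + 1))**2*(-18) = (6 + 1/5)**2*(-18) = (31/5)**2*(-18) = (961/25)*(-18) = -17298/25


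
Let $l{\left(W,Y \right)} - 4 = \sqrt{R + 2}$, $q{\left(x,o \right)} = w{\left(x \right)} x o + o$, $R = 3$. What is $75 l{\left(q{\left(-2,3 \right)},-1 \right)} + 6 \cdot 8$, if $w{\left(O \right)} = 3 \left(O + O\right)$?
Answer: $348 + 75 \sqrt{5} \approx 515.71$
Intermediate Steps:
$w{\left(O \right)} = 6 O$ ($w{\left(O \right)} = 3 \cdot 2 O = 6 O$)
$q{\left(x,o \right)} = o + 6 o x^{2}$ ($q{\left(x,o \right)} = 6 x x o + o = 6 x^{2} o + o = 6 o x^{2} + o = o + 6 o x^{2}$)
$l{\left(W,Y \right)} = 4 + \sqrt{5}$ ($l{\left(W,Y \right)} = 4 + \sqrt{3 + 2} = 4 + \sqrt{5}$)
$75 l{\left(q{\left(-2,3 \right)},-1 \right)} + 6 \cdot 8 = 75 \left(4 + \sqrt{5}\right) + 6 \cdot 8 = \left(300 + 75 \sqrt{5}\right) + 48 = 348 + 75 \sqrt{5}$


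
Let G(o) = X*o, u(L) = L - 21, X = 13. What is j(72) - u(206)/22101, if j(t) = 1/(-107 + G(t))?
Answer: -131264/18321729 ≈ -0.0071644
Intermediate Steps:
u(L) = -21 + L
G(o) = 13*o
j(t) = 1/(-107 + 13*t)
j(72) - u(206)/22101 = 1/(-107 + 13*72) - (-21 + 206)/22101 = 1/(-107 + 936) - 185/22101 = 1/829 - 1*185/22101 = 1/829 - 185/22101 = -131264/18321729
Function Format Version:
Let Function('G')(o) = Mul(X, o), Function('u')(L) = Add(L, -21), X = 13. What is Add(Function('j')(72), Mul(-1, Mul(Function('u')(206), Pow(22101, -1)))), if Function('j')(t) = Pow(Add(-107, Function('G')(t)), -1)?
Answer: Rational(-131264, 18321729) ≈ -0.0071644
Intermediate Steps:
Function('u')(L) = Add(-21, L)
Function('G')(o) = Mul(13, o)
Function('j')(t) = Pow(Add(-107, Mul(13, t)), -1)
Add(Function('j')(72), Mul(-1, Mul(Function('u')(206), Pow(22101, -1)))) = Add(Pow(Add(-107, Mul(13, 72)), -1), Mul(-1, Mul(Add(-21, 206), Pow(22101, -1)))) = Add(Pow(Add(-107, 936), -1), Mul(-1, Mul(185, Rational(1, 22101)))) = Add(Pow(829, -1), Mul(-1, Rational(185, 22101))) = Add(Rational(1, 829), Rational(-185, 22101)) = Rational(-131264, 18321729)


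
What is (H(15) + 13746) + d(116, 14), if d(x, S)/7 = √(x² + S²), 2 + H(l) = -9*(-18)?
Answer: 13906 + 14*√3413 ≈ 14724.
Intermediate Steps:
H(l) = 160 (H(l) = -2 - 9*(-18) = -2 + 162 = 160)
d(x, S) = 7*√(S² + x²) (d(x, S) = 7*√(x² + S²) = 7*√(S² + x²))
(H(15) + 13746) + d(116, 14) = (160 + 13746) + 7*√(14² + 116²) = 13906 + 7*√(196 + 13456) = 13906 + 7*√13652 = 13906 + 7*(2*√3413) = 13906 + 14*√3413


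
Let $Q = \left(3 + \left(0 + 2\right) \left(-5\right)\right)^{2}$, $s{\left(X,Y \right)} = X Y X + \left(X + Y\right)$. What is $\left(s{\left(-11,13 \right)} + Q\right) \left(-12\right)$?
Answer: $-19488$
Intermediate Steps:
$s{\left(X,Y \right)} = X + Y + Y X^{2}$ ($s{\left(X,Y \right)} = Y X^{2} + \left(X + Y\right) = X + Y + Y X^{2}$)
$Q = 49$ ($Q = \left(3 + 2 \left(-5\right)\right)^{2} = \left(3 - 10\right)^{2} = \left(-7\right)^{2} = 49$)
$\left(s{\left(-11,13 \right)} + Q\right) \left(-12\right) = \left(\left(-11 + 13 + 13 \left(-11\right)^{2}\right) + 49\right) \left(-12\right) = \left(\left(-11 + 13 + 13 \cdot 121\right) + 49\right) \left(-12\right) = \left(\left(-11 + 13 + 1573\right) + 49\right) \left(-12\right) = \left(1575 + 49\right) \left(-12\right) = 1624 \left(-12\right) = -19488$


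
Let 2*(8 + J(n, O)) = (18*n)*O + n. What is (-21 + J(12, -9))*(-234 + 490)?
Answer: -254720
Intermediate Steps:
J(n, O) = -8 + n/2 + 9*O*n (J(n, O) = -8 + ((18*n)*O + n)/2 = -8 + (18*O*n + n)/2 = -8 + (n + 18*O*n)/2 = -8 + (n/2 + 9*O*n) = -8 + n/2 + 9*O*n)
(-21 + J(12, -9))*(-234 + 490) = (-21 + (-8 + (½)*12 + 9*(-9)*12))*(-234 + 490) = (-21 + (-8 + 6 - 972))*256 = (-21 - 974)*256 = -995*256 = -254720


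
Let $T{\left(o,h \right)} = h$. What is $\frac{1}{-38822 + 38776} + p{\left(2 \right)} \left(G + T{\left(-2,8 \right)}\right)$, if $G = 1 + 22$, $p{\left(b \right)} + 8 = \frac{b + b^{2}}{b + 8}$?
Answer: $- \frac{52767}{230} \approx -229.42$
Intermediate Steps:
$p{\left(b \right)} = -8 + \frac{b + b^{2}}{8 + b}$ ($p{\left(b \right)} = -8 + \frac{b + b^{2}}{b + 8} = -8 + \frac{b + b^{2}}{8 + b}$)
$G = 23$
$\frac{1}{-38822 + 38776} + p{\left(2 \right)} \left(G + T{\left(-2,8 \right)}\right) = \frac{1}{-38822 + 38776} + \frac{-64 + 2^{2} - 14}{8 + 2} \left(23 + 8\right) = \frac{1}{-46} + \frac{-64 + 4 - 14}{10} \cdot 31 = - \frac{1}{46} + \frac{1}{10} \left(-74\right) 31 = - \frac{1}{46} - \frac{1147}{5} = - \frac{52767}{230}$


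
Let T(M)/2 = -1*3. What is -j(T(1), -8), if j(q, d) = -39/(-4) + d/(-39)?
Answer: -1553/156 ≈ -9.9551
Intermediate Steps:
T(M) = -6 (T(M) = 2*(-1*3) = 2*(-3) = -6)
j(q, d) = 39/4 - d/39 (j(q, d) = -39*(-¼) + d*(-1/39) = 39/4 - d/39)
-j(T(1), -8) = -(39/4 - 1/39*(-8)) = -(39/4 + 8/39) = -1*1553/156 = -1553/156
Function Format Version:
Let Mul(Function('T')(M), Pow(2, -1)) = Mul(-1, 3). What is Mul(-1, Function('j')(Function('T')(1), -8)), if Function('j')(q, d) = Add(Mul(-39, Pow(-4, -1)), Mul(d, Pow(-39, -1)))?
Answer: Rational(-1553, 156) ≈ -9.9551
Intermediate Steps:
Function('T')(M) = -6 (Function('T')(M) = Mul(2, Mul(-1, 3)) = Mul(2, -3) = -6)
Function('j')(q, d) = Add(Rational(39, 4), Mul(Rational(-1, 39), d)) (Function('j')(q, d) = Add(Mul(-39, Rational(-1, 4)), Mul(d, Rational(-1, 39))) = Add(Rational(39, 4), Mul(Rational(-1, 39), d)))
Mul(-1, Function('j')(Function('T')(1), -8)) = Mul(-1, Add(Rational(39, 4), Mul(Rational(-1, 39), -8))) = Mul(-1, Add(Rational(39, 4), Rational(8, 39))) = Mul(-1, Rational(1553, 156)) = Rational(-1553, 156)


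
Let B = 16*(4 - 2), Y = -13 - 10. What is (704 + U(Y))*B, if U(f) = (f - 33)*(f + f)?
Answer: 104960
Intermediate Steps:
Y = -23
U(f) = 2*f*(-33 + f) (U(f) = (-33 + f)*(2*f) = 2*f*(-33 + f))
B = 32 (B = 16*2 = 32)
(704 + U(Y))*B = (704 + 2*(-23)*(-33 - 23))*32 = (704 + 2*(-23)*(-56))*32 = (704 + 2576)*32 = 3280*32 = 104960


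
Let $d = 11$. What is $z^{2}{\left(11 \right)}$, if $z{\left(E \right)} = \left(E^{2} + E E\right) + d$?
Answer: $64009$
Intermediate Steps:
$z{\left(E \right)} = 11 + 2 E^{2}$ ($z{\left(E \right)} = \left(E^{2} + E E\right) + 11 = \left(E^{2} + E^{2}\right) + 11 = 2 E^{2} + 11 = 11 + 2 E^{2}$)
$z^{2}{\left(11 \right)} = \left(11 + 2 \cdot 11^{2}\right)^{2} = \left(11 + 2 \cdot 121\right)^{2} = \left(11 + 242\right)^{2} = 253^{2} = 64009$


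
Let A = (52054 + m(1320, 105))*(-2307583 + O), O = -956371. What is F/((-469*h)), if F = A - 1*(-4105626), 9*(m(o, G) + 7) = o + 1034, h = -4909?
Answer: -1536557521624/20720889 ≈ -74155.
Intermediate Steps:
m(o, G) = 971/9 + o/9 (m(o, G) = -7 + (o + 1034)/9 = -7 + (1034 + o)/9 = -7 + (1034/9 + o/9) = 971/9 + o/9)
A = -1536594472258/9 (A = (52054 + (971/9 + (1/9)*1320))*(-2307583 - 956371) = (52054 + (971/9 + 440/3))*(-3263954) = (52054 + 2291/9)*(-3263954) = (470777/9)*(-3263954) = -1536594472258/9 ≈ -1.7073e+11)
F = -1536557521624/9 (F = -1536594472258/9 - 1*(-4105626) = -1536594472258/9 + 4105626 = -1536557521624/9 ≈ -1.7073e+11)
F/((-469*h)) = -1536557521624/(9*((-469*(-4909)))) = -1536557521624/9/2302321 = -1536557521624/9*1/2302321 = -1536557521624/20720889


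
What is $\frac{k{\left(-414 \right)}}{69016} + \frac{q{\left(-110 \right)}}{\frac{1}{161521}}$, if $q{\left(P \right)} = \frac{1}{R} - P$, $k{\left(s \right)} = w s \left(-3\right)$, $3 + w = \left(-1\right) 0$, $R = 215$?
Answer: $\frac{131825155064323}{7419220} \approx 1.7768 \cdot 10^{7}$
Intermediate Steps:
$w = -3$ ($w = -3 - 0 = -3 + 0 = -3$)
$k{\left(s \right)} = 9 s$ ($k{\left(s \right)} = - 3 s \left(-3\right) = 9 s$)
$q{\left(P \right)} = \frac{1}{215} - P$
$\frac{k{\left(-414 \right)}}{69016} + \frac{q{\left(-110 \right)}}{\frac{1}{161521}} = \frac{9 \left(-414\right)}{69016} + \frac{\frac{1}{215} - -110}{\frac{1}{161521}} = \left(-3726\right) \frac{1}{69016} + \left(\frac{1}{215} + 110\right) \frac{1}{\frac{1}{161521}} = - \frac{1863}{34508} + \frac{23651}{215} \cdot 161521 = - \frac{1863}{34508} + \frac{3820133171}{215} = \frac{131825155064323}{7419220}$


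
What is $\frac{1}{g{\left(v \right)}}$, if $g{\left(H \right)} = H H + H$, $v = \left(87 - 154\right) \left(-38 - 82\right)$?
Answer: $\frac{1}{64649640} \approx 1.5468 \cdot 10^{-8}$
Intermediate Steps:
$v = 8040$ ($v = \left(-67\right) \left(-120\right) = 8040$)
$g{\left(H \right)} = H + H^{2}$ ($g{\left(H \right)} = H^{2} + H = H + H^{2}$)
$\frac{1}{g{\left(v \right)}} = \frac{1}{8040 \left(1 + 8040\right)} = \frac{1}{8040 \cdot 8041} = \frac{1}{64649640}$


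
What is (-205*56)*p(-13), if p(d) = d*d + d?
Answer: -1790880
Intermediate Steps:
p(d) = d + d**2 (p(d) = d**2 + d = d + d**2)
(-205*56)*p(-13) = (-205*56)*(-13*(1 - 13)) = -(-149240)*(-12) = -11480*156 = -1790880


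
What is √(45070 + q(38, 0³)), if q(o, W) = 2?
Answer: 12*√313 ≈ 212.30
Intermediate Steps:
√(45070 + q(38, 0³)) = √(45070 + 2) = √45072 = 12*√313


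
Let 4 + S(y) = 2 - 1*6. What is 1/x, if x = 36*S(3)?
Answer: -1/288 ≈ -0.0034722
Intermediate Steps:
S(y) = -8 (S(y) = -4 + (2 - 1*6) = -4 + (2 - 6) = -4 - 4 = -8)
x = -288 (x = 36*(-8) = -288)
1/x = 1/(-288) = -1/288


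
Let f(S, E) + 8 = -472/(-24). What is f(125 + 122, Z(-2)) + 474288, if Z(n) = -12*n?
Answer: 1422899/3 ≈ 4.7430e+5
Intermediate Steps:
f(S, E) = 35/3 (f(S, E) = -8 - 472/(-24) = -8 - 472*(-1/24) = -8 + 59/3 = 35/3)
f(125 + 122, Z(-2)) + 474288 = 35/3 + 474288 = 1422899/3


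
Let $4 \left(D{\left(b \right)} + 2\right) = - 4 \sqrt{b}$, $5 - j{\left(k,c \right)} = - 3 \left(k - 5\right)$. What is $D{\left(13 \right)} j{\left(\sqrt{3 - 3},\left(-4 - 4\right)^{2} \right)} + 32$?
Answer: $52 + 10 \sqrt{13} \approx 88.056$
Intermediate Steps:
$j{\left(k,c \right)} = -10 + 3 k$ ($j{\left(k,c \right)} = 5 - - 3 \left(k - 5\right) = 5 - - 3 \left(-5 + k\right) = 5 - \left(15 - 3 k\right) = 5 + \left(-15 + 3 k\right) = -10 + 3 k$)
$D{\left(b \right)} = -2 - \sqrt{b}$ ($D{\left(b \right)} = -2 + \frac{\left(-4\right) \sqrt{b}}{4} = -2 - \sqrt{b}$)
$D{\left(13 \right)} j{\left(\sqrt{3 - 3},\left(-4 - 4\right)^{2} \right)} + 32 = \left(-2 - \sqrt{13}\right) \left(-10 + 3 \sqrt{3 - 3}\right) + 32 = \left(-2 - \sqrt{13}\right) \left(-10 + 3 \sqrt{0}\right) + 32 = \left(-2 - \sqrt{13}\right) \left(-10 + 3 \cdot 0\right) + 32 = \left(-2 - \sqrt{13}\right) \left(-10 + 0\right) + 32 = \left(-2 - \sqrt{13}\right) \left(-10\right) + 32 = \left(20 + 10 \sqrt{13}\right) + 32 = 52 + 10 \sqrt{13}$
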